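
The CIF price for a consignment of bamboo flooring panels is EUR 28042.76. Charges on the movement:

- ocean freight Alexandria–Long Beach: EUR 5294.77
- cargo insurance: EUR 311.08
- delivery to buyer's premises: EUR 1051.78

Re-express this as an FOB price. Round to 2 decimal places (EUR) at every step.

Not relevant to the conversion: delivery — on the buyer under both terms; not part of either seller's price.
From CIF to FOB, the seller no longer bears: freight, insurance.
FOB price = 28042.76 − 5294.77 − 311.08 = 22436.91

FOB price: EUR 22436.91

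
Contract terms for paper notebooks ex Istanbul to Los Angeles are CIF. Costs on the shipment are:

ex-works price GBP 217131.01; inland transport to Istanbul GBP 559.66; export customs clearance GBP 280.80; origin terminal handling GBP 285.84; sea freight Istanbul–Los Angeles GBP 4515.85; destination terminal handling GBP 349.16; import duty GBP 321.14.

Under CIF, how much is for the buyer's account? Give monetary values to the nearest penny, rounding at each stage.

CIF: the seller pays costs through ocean freight and marine insurance to the destination port.
Seller's account: goods 217131.01 + inland to port 559.66 + export clearance 280.80 + origin terminal 285.84 + freight 4515.85 = 222773.16
Buyer's account: destination terminal 349.16 + duty 321.14 = 670.30

Buyer's account: GBP 670.30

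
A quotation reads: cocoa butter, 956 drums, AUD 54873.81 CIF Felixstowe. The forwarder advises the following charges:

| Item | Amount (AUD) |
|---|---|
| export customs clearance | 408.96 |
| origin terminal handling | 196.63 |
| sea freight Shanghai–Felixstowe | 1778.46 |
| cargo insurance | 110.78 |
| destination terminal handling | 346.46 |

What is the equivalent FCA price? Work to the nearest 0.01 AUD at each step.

FCA price: AUD 52787.94

Not relevant to the conversion: export clearance — on the seller under both CIF and FCA; already in the CIF price and stays in the FCA price. destination terminal — on the buyer under both terms; not part of either seller's price.
From CIF to FCA, the seller no longer bears: origin terminal, freight, insurance.
FCA price = 54873.81 − 196.63 − 1778.46 − 110.78 = 52787.94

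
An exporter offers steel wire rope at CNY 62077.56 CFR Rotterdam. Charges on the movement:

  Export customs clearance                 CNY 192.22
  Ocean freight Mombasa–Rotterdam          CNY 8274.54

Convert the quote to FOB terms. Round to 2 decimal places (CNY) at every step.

FOB price: CNY 53803.02

Not relevant to the conversion: export clearance — on the seller under both CFR and FOB; already in the CFR price and stays in the FOB price.
From CFR to FOB, the seller no longer bears: freight.
FOB price = 62077.56 − 8274.54 = 53803.02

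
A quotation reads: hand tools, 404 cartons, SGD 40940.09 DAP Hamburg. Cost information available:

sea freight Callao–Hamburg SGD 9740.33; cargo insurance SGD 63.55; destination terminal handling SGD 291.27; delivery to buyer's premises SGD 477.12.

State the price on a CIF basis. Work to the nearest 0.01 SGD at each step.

CIF price: SGD 40171.70

Not relevant to the conversion: freight, insurance — on the seller under both DAP and CIF; already in the DAP price and stays in the CIF price.
From DAP to CIF, the seller no longer bears: destination terminal, delivery.
CIF price = 40940.09 − 291.27 − 477.12 = 40171.70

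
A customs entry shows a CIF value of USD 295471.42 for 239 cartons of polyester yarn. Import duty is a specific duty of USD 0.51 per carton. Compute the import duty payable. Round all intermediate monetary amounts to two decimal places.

Import duty = 239 × 0.51 = 121.89

Import duty: USD 121.89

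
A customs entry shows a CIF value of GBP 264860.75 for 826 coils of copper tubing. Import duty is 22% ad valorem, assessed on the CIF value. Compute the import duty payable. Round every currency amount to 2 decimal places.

Import duty: GBP 58269.37

Import duty = 264860.75 × 22% = 58269.37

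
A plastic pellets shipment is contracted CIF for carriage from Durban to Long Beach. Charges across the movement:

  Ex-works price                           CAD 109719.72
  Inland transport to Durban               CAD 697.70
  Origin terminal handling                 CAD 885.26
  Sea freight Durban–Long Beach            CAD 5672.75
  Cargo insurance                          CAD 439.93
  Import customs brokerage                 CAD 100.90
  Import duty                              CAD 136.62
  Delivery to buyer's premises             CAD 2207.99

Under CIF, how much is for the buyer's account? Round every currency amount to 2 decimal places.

Buyer's account: CAD 2445.51

CIF: the seller pays costs through ocean freight and marine insurance to the destination port.
Seller's account: goods 109719.72 + inland to port 697.70 + origin terminal 885.26 + freight 5672.75 + insurance 439.93 = 117415.36
Buyer's account: brokerage 100.90 + duty 136.62 + delivery 2207.99 = 2445.51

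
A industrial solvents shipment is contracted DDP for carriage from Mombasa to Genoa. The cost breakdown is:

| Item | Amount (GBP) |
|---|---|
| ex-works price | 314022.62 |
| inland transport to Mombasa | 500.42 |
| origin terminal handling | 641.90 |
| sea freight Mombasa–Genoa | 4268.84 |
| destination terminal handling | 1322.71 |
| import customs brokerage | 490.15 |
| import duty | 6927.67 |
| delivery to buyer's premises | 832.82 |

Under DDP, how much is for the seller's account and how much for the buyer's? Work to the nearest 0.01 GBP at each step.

DDP: the seller bears all costs including import duty.
Seller's account: goods 314022.62 + inland to port 500.42 + origin terminal 641.90 + freight 4268.84 + destination terminal 1322.71 + brokerage 490.15 + duty 6927.67 + delivery 832.82 = 329007.13
Buyer's account: 0.00

Seller: GBP 329007.13; buyer: GBP 0.00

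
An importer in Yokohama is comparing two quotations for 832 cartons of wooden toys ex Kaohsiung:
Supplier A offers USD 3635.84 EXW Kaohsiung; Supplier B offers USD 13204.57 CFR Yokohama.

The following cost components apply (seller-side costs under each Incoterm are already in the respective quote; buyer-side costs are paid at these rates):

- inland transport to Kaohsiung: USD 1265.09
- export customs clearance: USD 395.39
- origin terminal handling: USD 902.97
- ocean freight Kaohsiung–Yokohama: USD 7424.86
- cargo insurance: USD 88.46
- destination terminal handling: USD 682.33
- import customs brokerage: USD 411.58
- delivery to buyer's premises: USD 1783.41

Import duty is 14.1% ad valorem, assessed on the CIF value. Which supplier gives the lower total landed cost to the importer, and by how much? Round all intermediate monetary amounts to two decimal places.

Supplier B is cheaper by USD 478.74

Supplier A (EXW):
CIF value = EXW price + inland to port + export clearance + origin terminal + freight + insurance = 3635.84 + 1265.09 + 395.39 + 902.97 + 7424.86 + 88.46 = 13712.61
Import duty = 13712.61 × 14.1% = 1933.48
Buyer bears (A): 1265.09 + 395.39 + 902.97 + 7424.86 + 88.46 + 682.33 + 411.58 + 1783.41 = 12954.09
Landed cost (A) = invoice 3635.84 + 12954.09 + duty 1933.48 = 18523.41
Supplier B (CFR):
CIF value = CFR price + insurance = 13204.57 + 88.46 = 13293.03
Import duty = 13293.03 × 14.1% = 1874.32
Buyer bears (B): 88.46 + 682.33 + 411.58 + 1783.41 = 2965.78
Landed cost (B) = invoice 13204.57 + 2965.78 + duty 1874.32 = 18044.67
Difference = |18523.41 − 18044.67| = 478.74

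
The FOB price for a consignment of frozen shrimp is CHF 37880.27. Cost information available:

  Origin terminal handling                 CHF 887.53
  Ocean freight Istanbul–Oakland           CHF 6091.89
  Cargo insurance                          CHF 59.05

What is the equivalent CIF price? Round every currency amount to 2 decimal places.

CIF price: CHF 44031.21

Not relevant to the conversion: origin terminal — on the seller under both FOB and CIF; already in the FOB price and stays in the CIF price.
From FOB to CIF, the seller additionally bears: freight, insurance.
CIF price = 37880.27 + 6091.89 + 59.05 = 44031.21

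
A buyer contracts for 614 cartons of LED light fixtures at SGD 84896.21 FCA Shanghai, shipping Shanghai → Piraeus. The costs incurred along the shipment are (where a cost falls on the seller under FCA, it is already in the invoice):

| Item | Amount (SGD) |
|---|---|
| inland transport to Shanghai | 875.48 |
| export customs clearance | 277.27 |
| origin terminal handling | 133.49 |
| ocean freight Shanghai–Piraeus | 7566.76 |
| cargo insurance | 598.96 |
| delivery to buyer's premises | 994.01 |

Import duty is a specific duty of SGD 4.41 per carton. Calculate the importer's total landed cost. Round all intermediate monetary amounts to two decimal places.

Total landed cost: SGD 96897.17

FCA: the seller delivers export-cleared goods to the carrier; the buyer bears costs from that point.
Already in the invoice (seller's account under FCA): inland to port, export clearance — exclude.
CIF value = FCA price + origin terminal + freight + insurance = 84896.21 + 133.49 + 7566.76 + 598.96 = 93195.42
Import duty = 614 × 4.41 = 2707.74
Buyer bears: origin terminal 133.49 + freight 7566.76 + insurance 598.96 + delivery 994.01 + duty 2707.74 = 12000.96
Landed cost = invoice 84896.21 + 12000.96 = 96897.17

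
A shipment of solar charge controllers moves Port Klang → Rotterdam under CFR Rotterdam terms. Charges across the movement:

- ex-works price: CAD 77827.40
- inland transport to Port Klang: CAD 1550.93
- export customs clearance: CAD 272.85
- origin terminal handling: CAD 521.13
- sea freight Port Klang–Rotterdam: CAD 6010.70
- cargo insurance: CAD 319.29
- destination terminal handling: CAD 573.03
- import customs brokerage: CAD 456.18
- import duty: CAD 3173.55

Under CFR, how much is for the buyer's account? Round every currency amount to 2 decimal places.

CFR: the seller pays costs through ocean freight to the destination port, but not insurance.
Seller's account: goods 77827.40 + inland to port 1550.93 + export clearance 272.85 + origin terminal 521.13 + freight 6010.70 = 86183.01
Buyer's account: insurance 319.29 + destination terminal 573.03 + brokerage 456.18 + duty 3173.55 = 4522.05

Buyer's account: CAD 4522.05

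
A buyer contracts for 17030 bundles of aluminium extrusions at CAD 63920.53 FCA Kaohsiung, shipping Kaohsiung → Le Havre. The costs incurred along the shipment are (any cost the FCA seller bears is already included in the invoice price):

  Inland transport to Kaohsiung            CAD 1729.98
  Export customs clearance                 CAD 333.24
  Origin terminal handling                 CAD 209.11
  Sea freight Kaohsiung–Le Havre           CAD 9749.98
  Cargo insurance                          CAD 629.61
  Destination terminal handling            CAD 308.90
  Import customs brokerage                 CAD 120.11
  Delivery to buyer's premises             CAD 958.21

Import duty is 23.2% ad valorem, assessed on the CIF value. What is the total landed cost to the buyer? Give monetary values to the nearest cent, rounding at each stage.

FCA: the seller delivers export-cleared goods to the carrier; the buyer bears costs from that point.
Already in the invoice (seller's account under FCA): inland to port, export clearance — exclude.
CIF value = FCA price + origin terminal + freight + insurance = 63920.53 + 209.11 + 9749.98 + 629.61 = 74509.23
Import duty = 74509.23 × 23.2% = 17286.14
Buyer bears: origin terminal 209.11 + freight 9749.98 + insurance 629.61 + destination terminal 308.90 + brokerage 120.11 + delivery 958.21 + duty 17286.14 = 29262.06
Landed cost = invoice 63920.53 + 29262.06 = 93182.59

Total landed cost: CAD 93182.59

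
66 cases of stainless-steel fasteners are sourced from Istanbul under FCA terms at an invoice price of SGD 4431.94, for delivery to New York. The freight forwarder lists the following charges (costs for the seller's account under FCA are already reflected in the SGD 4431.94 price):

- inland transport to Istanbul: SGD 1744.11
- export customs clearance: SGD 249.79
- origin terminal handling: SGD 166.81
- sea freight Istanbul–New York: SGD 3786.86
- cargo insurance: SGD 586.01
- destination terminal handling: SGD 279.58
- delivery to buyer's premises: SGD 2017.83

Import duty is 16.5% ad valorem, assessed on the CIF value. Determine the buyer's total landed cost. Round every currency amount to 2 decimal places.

FCA: the seller delivers export-cleared goods to the carrier; the buyer bears costs from that point.
Already in the invoice (seller's account under FCA): inland to port, export clearance — exclude.
CIF value = FCA price + origin terminal + freight + insurance = 4431.94 + 166.81 + 3786.86 + 586.01 = 8971.62
Import duty = 8971.62 × 16.5% = 1480.32
Buyer bears: origin terminal 166.81 + freight 3786.86 + insurance 586.01 + destination terminal 279.58 + delivery 2017.83 + duty 1480.32 = 8317.41
Landed cost = invoice 4431.94 + 8317.41 = 12749.35

Total landed cost: SGD 12749.35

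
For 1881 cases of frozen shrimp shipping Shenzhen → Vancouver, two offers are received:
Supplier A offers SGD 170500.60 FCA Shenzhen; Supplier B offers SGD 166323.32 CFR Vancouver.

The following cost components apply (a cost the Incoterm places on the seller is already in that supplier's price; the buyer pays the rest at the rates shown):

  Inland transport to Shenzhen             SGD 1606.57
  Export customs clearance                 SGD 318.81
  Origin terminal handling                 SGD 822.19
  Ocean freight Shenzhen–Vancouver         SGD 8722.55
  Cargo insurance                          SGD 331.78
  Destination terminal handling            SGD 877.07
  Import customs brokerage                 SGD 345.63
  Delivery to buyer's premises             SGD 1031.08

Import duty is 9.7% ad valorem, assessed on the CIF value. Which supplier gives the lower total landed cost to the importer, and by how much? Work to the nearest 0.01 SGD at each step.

Supplier A (FCA):
CIF value = FCA price + origin terminal + freight + insurance = 170500.60 + 822.19 + 8722.55 + 331.78 = 180377.12
Import duty = 180377.12 × 9.7% = 17496.58
Buyer bears (A): 822.19 + 8722.55 + 331.78 + 877.07 + 345.63 + 1031.08 = 12130.30
Landed cost (A) = invoice 170500.60 + 12130.30 + duty 17496.58 = 200127.48
Supplier B (CFR):
CIF value = CFR price + insurance = 166323.32 + 331.78 = 166655.10
Import duty = 166655.10 × 9.7% = 16165.54
Buyer bears (B): 331.78 + 877.07 + 345.63 + 1031.08 = 2585.56
Landed cost (B) = invoice 166323.32 + 2585.56 + duty 16165.54 = 185074.42
Difference = |200127.48 − 185074.42| = 15053.06

Supplier B is cheaper by SGD 15053.06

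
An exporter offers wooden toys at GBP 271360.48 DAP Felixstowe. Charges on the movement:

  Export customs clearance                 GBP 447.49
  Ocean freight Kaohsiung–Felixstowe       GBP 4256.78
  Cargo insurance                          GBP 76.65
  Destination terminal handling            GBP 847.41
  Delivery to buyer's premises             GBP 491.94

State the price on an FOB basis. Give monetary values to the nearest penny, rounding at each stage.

Not relevant to the conversion: export clearance — on the seller under both DAP and FOB; already in the DAP price and stays in the FOB price.
From DAP to FOB, the seller no longer bears: freight, insurance, destination terminal, delivery.
FOB price = 271360.48 − 4256.78 − 76.65 − 847.41 − 491.94 = 265687.70

FOB price: GBP 265687.70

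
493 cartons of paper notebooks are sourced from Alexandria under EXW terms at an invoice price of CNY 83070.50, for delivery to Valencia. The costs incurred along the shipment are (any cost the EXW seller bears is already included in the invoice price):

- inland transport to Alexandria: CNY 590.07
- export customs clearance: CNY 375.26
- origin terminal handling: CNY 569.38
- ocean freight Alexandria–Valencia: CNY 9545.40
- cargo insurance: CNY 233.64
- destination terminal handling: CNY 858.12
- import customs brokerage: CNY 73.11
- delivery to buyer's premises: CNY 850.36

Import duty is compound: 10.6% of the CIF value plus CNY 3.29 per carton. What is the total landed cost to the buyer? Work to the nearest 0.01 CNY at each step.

Total landed cost: CNY 107792.54

EXW: the seller makes goods available at their premises; the buyer bears all onward costs.
CIF value = EXW price + inland to port + export clearance + origin terminal + freight + insurance = 83070.50 + 590.07 + 375.26 + 569.38 + 9545.40 + 233.64 = 94384.25
Ad valorem component: 94384.25 × 10.6% = 10004.73
Specific component: 493 × 3.29 = 1621.97
Import duty = 10004.73 + 1621.97 = 11626.70
Buyer bears: inland to port 590.07 + export clearance 375.26 + origin terminal 569.38 + freight 9545.40 + insurance 233.64 + destination terminal 858.12 + brokerage 73.11 + delivery 850.36 + duty 11626.70 = 24722.04
Landed cost = invoice 83070.50 + 24722.04 = 107792.54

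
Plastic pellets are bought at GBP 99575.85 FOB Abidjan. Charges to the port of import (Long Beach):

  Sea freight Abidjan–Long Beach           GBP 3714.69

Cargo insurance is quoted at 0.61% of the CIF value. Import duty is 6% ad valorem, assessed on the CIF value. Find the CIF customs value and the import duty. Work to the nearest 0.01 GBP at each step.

Let C be the CIF value. C = FOB price + freight + 0.61% × C
C − 0.61% × C = 99575.85 + 3714.69
0.9939 × C = 103290.54
C = 103290.54 / 0.9939 = 103924.48
Insurance premium = 0.61% × 103924.48 = 633.94
Import duty = 103924.48 × 6% = 6235.47

CIF value: GBP 103924.48; import duty: GBP 6235.47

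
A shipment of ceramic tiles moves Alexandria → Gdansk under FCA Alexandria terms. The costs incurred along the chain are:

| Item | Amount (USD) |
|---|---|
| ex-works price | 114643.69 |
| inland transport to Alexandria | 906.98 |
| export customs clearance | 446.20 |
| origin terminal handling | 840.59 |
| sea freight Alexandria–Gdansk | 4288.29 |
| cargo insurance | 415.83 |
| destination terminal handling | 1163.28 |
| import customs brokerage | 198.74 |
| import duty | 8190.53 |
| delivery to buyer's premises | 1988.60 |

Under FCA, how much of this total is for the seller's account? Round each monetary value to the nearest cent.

Seller's account: USD 115996.87

FCA: the seller delivers export-cleared goods to the carrier; the buyer bears costs from that point.
Seller's account: goods 114643.69 + inland to port 906.98 + export clearance 446.20 = 115996.87
Buyer's account: origin terminal 840.59 + freight 4288.29 + insurance 415.83 + destination terminal 1163.28 + brokerage 198.74 + duty 8190.53 + delivery 1988.60 = 17085.86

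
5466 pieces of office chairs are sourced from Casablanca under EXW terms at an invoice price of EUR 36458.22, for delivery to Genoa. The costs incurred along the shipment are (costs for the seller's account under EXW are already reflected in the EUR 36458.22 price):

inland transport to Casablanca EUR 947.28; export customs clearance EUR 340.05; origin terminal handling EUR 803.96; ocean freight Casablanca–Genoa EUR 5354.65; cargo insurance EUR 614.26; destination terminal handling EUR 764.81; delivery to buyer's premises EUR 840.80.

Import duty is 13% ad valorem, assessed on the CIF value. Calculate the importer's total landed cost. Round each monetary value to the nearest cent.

EXW: the seller makes goods available at their premises; the buyer bears all onward costs.
CIF value = EXW price + inland to port + export clearance + origin terminal + freight + insurance = 36458.22 + 947.28 + 340.05 + 803.96 + 5354.65 + 614.26 = 44518.42
Import duty = 44518.42 × 13% = 5787.39
Buyer bears: inland to port 947.28 + export clearance 340.05 + origin terminal 803.96 + freight 5354.65 + insurance 614.26 + destination terminal 764.81 + delivery 840.80 + duty 5787.39 = 15453.20
Landed cost = invoice 36458.22 + 15453.20 = 51911.42

Total landed cost: EUR 51911.42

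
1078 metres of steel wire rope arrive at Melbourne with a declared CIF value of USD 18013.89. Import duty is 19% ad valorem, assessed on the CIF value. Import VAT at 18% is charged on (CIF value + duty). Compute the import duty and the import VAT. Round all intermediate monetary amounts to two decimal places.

Import duty = 18013.89 × 19% = 3422.64
VAT base = CIF + duty = 18013.89 + 3422.64 = 21436.53
Import VAT = 21436.53 × 18% = 3858.58

Import duty: USD 3422.64; import VAT: USD 3858.58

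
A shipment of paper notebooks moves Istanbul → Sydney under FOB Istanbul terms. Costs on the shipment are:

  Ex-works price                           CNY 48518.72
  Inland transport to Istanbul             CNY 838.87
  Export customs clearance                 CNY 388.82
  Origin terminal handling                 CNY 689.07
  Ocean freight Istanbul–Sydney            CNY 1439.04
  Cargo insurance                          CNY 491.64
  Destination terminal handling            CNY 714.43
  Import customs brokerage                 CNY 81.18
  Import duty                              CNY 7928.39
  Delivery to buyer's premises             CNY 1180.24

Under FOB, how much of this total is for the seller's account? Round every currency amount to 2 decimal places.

FOB: the seller bears costs until goods are on board at the origin port; the buyer bears freight, insurance and all costs thereafter.
Seller's account: goods 48518.72 + inland to port 838.87 + export clearance 388.82 + origin terminal 689.07 = 50435.48
Buyer's account: freight 1439.04 + insurance 491.64 + destination terminal 714.43 + brokerage 81.18 + duty 7928.39 + delivery 1180.24 = 11834.92

Seller's account: CNY 50435.48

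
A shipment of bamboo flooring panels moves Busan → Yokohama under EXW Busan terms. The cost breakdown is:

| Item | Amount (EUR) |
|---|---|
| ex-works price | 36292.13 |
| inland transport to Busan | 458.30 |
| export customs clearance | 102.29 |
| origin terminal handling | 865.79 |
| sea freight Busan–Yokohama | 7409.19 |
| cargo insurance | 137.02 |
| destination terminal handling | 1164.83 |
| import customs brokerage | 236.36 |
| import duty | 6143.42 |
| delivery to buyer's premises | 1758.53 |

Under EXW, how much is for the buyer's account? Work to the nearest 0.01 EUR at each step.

EXW: the seller makes goods available at their premises; the buyer bears all onward costs.
Seller's account: goods 36292.13 = 36292.13
Buyer's account: inland to port 458.30 + export clearance 102.29 + origin terminal 865.79 + freight 7409.19 + insurance 137.02 + destination terminal 1164.83 + brokerage 236.36 + duty 6143.42 + delivery 1758.53 = 18275.73

Buyer's account: EUR 18275.73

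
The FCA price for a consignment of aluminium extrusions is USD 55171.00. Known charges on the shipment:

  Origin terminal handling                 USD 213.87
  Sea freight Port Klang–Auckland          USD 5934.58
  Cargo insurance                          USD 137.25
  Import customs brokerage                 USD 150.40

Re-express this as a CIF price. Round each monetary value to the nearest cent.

CIF price: USD 61456.70

Not relevant to the conversion: brokerage — on the buyer under both terms; not part of either seller's price.
From FCA to CIF, the seller additionally bears: origin terminal, freight, insurance.
CIF price = 55171.00 + 213.87 + 5934.58 + 137.25 = 61456.70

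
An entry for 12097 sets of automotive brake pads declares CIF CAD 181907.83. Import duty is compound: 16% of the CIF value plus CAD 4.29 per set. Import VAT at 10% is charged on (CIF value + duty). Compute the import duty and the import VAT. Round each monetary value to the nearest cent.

Ad valorem component: 181907.83 × 16% = 29105.25
Specific component: 12097 × 4.29 = 51896.13
Import duty = 29105.25 + 51896.13 = 81001.38
VAT base = CIF + duty = 181907.83 + 81001.38 = 262909.21
Import VAT = 262909.21 × 10% = 26290.92

Import duty: CAD 81001.38; import VAT: CAD 26290.92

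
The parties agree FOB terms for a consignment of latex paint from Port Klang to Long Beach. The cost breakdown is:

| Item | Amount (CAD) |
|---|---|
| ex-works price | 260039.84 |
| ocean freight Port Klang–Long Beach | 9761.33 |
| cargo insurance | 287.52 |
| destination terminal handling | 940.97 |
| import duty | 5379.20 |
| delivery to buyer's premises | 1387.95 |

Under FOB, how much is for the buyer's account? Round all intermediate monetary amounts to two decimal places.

FOB: the seller bears costs until goods are on board at the origin port; the buyer bears freight, insurance and all costs thereafter.
Seller's account: goods 260039.84 = 260039.84
Buyer's account: freight 9761.33 + insurance 287.52 + destination terminal 940.97 + duty 5379.20 + delivery 1387.95 = 17756.97

Buyer's account: CAD 17756.97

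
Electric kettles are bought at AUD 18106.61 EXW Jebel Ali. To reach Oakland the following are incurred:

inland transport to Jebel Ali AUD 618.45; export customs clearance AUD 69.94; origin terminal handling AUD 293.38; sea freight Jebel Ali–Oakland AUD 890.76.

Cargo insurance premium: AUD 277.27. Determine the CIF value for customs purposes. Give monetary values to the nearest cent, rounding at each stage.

CIF = EXW price + pre-shipment costs + freight + insurance
CIF = 18106.61 + 618.45 + 69.94 + 293.38 + 890.76 + 277.27 = 20256.41

CIF value: AUD 20256.41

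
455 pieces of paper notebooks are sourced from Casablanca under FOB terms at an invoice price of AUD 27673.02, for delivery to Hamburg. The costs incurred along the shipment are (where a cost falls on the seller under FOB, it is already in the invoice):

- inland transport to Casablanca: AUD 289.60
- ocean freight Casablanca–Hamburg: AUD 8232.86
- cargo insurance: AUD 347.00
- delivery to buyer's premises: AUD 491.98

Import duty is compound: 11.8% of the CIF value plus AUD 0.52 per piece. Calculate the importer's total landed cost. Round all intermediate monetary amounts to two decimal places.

FOB: the seller bears costs until goods are on board at the origin port; the buyer bears freight, insurance and all costs thereafter.
Already in the invoice (seller's account under FOB): inland to port — exclude.
CIF value = FOB price + freight + insurance = 27673.02 + 8232.86 + 347.00 = 36252.88
Ad valorem component: 36252.88 × 11.8% = 4277.84
Specific component: 455 × 0.52 = 236.60
Import duty = 4277.84 + 236.60 = 4514.44
Buyer bears: freight 8232.86 + insurance 347.00 + delivery 491.98 + duty 4514.44 = 13586.28
Landed cost = invoice 27673.02 + 13586.28 = 41259.30

Total landed cost: AUD 41259.30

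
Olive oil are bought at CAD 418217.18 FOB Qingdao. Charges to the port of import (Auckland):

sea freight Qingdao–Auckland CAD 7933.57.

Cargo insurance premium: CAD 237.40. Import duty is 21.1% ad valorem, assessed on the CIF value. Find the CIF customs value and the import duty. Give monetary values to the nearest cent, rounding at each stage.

CIF = FOB price + freight + insurance
CIF = 418217.18 + 7933.57 + 237.40 = 426388.15
Import duty = 426388.15 × 21.1% = 89967.90

CIF value: CAD 426388.15; import duty: CAD 89967.90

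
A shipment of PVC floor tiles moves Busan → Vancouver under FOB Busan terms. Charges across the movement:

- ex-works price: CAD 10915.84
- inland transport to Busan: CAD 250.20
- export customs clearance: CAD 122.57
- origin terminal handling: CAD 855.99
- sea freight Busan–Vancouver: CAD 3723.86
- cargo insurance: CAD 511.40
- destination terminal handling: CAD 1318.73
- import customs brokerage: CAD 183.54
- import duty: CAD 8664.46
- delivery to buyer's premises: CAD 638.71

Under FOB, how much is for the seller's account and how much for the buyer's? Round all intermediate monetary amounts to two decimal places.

Seller: CAD 12144.60; buyer: CAD 15040.70

FOB: the seller bears costs until goods are on board at the origin port; the buyer bears freight, insurance and all costs thereafter.
Seller's account: goods 10915.84 + inland to port 250.20 + export clearance 122.57 + origin terminal 855.99 = 12144.60
Buyer's account: freight 3723.86 + insurance 511.40 + destination terminal 1318.73 + brokerage 183.54 + duty 8664.46 + delivery 638.71 = 15040.70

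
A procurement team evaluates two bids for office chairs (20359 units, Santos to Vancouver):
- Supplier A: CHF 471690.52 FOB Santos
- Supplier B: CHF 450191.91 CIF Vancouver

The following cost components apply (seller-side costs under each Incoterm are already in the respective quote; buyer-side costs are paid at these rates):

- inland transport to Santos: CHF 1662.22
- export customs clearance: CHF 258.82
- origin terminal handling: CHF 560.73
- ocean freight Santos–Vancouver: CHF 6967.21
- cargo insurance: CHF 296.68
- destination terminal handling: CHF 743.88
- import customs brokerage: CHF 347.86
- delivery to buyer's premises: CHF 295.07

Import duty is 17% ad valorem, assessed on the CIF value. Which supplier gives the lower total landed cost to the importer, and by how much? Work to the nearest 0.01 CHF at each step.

Supplier B is cheaper by CHF 33652.13

Supplier A (FOB):
CIF value = FOB price + freight + insurance = 471690.52 + 6967.21 + 296.68 = 478954.41
Import duty = 478954.41 × 17% = 81422.25
Buyer bears (A): 6967.21 + 296.68 + 743.88 + 347.86 + 295.07 = 8650.70
Landed cost (A) = invoice 471690.52 + 8650.70 + duty 81422.25 = 561763.47
Supplier B (CIF):
The CIF price already equals the CIF value: 450191.91
Import duty = 450191.91 × 17% = 76532.62
Buyer bears (B): 743.88 + 347.86 + 295.07 = 1386.81
Landed cost (B) = invoice 450191.91 + 1386.81 + duty 76532.62 = 528111.34
Difference = |561763.47 − 528111.34| = 33652.13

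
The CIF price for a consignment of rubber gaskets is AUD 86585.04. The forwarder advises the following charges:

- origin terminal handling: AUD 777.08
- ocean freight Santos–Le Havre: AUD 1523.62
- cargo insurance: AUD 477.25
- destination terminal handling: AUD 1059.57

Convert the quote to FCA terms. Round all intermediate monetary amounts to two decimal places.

FCA price: AUD 83807.09

Not relevant to the conversion: destination terminal — on the buyer under both terms; not part of either seller's price.
From CIF to FCA, the seller no longer bears: origin terminal, freight, insurance.
FCA price = 86585.04 − 777.08 − 1523.62 − 477.25 = 83807.09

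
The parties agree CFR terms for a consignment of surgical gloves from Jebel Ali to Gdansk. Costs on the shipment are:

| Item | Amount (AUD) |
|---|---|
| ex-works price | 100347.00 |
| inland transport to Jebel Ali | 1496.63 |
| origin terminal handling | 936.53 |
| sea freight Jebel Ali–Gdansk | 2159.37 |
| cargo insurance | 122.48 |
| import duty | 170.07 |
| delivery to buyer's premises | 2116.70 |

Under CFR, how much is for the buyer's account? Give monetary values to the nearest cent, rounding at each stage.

Buyer's account: AUD 2409.25

CFR: the seller pays costs through ocean freight to the destination port, but not insurance.
Seller's account: goods 100347.00 + inland to port 1496.63 + origin terminal 936.53 + freight 2159.37 = 104939.53
Buyer's account: insurance 122.48 + duty 170.07 + delivery 2116.70 = 2409.25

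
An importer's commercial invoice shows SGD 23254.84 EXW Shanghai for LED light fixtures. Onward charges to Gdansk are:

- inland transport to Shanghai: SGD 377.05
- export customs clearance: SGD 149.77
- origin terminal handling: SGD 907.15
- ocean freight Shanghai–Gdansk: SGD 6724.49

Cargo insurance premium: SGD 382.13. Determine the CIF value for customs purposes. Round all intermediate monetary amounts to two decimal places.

CIF value: SGD 31795.43

CIF = EXW price + pre-shipment costs + freight + insurance
CIF = 23254.84 + 377.05 + 149.77 + 907.15 + 6724.49 + 382.13 = 31795.43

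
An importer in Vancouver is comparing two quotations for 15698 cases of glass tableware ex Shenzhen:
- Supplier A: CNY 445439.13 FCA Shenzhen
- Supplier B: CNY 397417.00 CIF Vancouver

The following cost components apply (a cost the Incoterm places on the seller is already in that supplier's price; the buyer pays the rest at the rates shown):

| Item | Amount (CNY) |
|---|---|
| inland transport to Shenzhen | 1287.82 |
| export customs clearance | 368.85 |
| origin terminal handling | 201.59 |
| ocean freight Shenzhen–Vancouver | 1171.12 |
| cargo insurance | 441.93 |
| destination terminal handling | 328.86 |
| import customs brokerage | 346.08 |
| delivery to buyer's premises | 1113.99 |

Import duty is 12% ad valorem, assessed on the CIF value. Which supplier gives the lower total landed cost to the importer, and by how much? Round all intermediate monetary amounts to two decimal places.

Supplier B is cheaper by CNY 55817.18

Supplier A (FCA):
CIF value = FCA price + origin terminal + freight + insurance = 445439.13 + 201.59 + 1171.12 + 441.93 = 447253.77
Import duty = 447253.77 × 12% = 53670.45
Buyer bears (A): 201.59 + 1171.12 + 441.93 + 328.86 + 346.08 + 1113.99 = 3603.57
Landed cost (A) = invoice 445439.13 + 3603.57 + duty 53670.45 = 502713.15
Supplier B (CIF):
The CIF price already equals the CIF value: 397417.00
Import duty = 397417.00 × 12% = 47690.04
Buyer bears (B): 328.86 + 346.08 + 1113.99 = 1788.93
Landed cost (B) = invoice 397417.00 + 1788.93 + duty 47690.04 = 446895.97
Difference = |502713.15 − 446895.97| = 55817.18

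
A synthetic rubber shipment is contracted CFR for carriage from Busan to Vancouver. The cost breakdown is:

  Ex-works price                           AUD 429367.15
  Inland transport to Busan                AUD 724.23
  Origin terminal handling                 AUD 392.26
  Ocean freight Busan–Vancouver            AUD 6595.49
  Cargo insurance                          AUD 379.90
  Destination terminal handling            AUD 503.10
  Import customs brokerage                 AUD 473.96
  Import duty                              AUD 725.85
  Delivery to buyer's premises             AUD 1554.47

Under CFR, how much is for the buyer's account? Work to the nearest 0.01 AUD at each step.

CFR: the seller pays costs through ocean freight to the destination port, but not insurance.
Seller's account: goods 429367.15 + inland to port 724.23 + origin terminal 392.26 + freight 6595.49 = 437079.13
Buyer's account: insurance 379.90 + destination terminal 503.10 + brokerage 473.96 + duty 725.85 + delivery 1554.47 = 3637.28

Buyer's account: AUD 3637.28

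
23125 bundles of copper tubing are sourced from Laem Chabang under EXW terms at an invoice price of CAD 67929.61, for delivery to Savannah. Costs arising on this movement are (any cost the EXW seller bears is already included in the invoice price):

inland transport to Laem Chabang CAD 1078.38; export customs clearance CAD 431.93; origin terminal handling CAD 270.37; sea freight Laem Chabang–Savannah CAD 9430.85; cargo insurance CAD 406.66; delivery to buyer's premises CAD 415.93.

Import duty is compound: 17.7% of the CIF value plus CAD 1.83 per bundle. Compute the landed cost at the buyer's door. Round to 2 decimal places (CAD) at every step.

EXW: the seller makes goods available at their premises; the buyer bears all onward costs.
CIF value = EXW price + inland to port + export clearance + origin terminal + freight + insurance = 67929.61 + 1078.38 + 431.93 + 270.37 + 9430.85 + 406.66 = 79547.80
Ad valorem component: 79547.80 × 17.7% = 14079.96
Specific component: 23125 × 1.83 = 42318.75
Import duty = 14079.96 + 42318.75 = 56398.71
Buyer bears: inland to port 1078.38 + export clearance 431.93 + origin terminal 270.37 + freight 9430.85 + insurance 406.66 + delivery 415.93 + duty 56398.71 = 68432.83
Landed cost = invoice 67929.61 + 68432.83 = 136362.44

Total landed cost: CAD 136362.44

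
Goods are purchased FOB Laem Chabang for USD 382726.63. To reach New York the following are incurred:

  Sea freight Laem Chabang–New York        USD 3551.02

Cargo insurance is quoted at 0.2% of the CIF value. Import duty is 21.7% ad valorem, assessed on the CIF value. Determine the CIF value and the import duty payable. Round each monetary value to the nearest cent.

CIF value: USD 387051.75; import duty: USD 83990.23

Let C be the CIF value. C = FOB price + freight + 0.2% × C
C − 0.2% × C = 382726.63 + 3551.02
0.998 × C = 386277.65
C = 386277.65 / 0.998 = 387051.75
Insurance premium = 0.2% × 387051.75 = 774.10
Import duty = 387051.75 × 21.7% = 83990.23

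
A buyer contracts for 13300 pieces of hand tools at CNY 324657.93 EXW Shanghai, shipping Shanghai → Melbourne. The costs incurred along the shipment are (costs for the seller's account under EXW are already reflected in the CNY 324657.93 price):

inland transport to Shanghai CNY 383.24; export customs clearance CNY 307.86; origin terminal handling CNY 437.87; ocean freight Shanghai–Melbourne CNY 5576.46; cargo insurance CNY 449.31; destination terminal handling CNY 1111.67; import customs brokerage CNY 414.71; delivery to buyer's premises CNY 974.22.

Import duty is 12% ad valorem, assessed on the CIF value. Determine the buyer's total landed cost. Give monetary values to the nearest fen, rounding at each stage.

Total landed cost: CNY 374130.79

EXW: the seller makes goods available at their premises; the buyer bears all onward costs.
CIF value = EXW price + inland to port + export clearance + origin terminal + freight + insurance = 324657.93 + 383.24 + 307.86 + 437.87 + 5576.46 + 449.31 = 331812.67
Import duty = 331812.67 × 12% = 39817.52
Buyer bears: inland to port 383.24 + export clearance 307.86 + origin terminal 437.87 + freight 5576.46 + insurance 449.31 + destination terminal 1111.67 + brokerage 414.71 + delivery 974.22 + duty 39817.52 = 49472.86
Landed cost = invoice 324657.93 + 49472.86 = 374130.79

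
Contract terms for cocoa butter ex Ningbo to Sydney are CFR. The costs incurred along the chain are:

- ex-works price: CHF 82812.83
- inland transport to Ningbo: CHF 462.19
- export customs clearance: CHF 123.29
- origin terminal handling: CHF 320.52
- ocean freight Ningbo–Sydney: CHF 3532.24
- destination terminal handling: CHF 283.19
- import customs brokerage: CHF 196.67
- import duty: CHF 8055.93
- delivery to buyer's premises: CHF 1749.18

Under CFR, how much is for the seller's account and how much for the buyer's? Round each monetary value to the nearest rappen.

CFR: the seller pays costs through ocean freight to the destination port, but not insurance.
Seller's account: goods 82812.83 + inland to port 462.19 + export clearance 123.29 + origin terminal 320.52 + freight 3532.24 = 87251.07
Buyer's account: destination terminal 283.19 + brokerage 196.67 + duty 8055.93 + delivery 1749.18 = 10284.97

Seller: CHF 87251.07; buyer: CHF 10284.97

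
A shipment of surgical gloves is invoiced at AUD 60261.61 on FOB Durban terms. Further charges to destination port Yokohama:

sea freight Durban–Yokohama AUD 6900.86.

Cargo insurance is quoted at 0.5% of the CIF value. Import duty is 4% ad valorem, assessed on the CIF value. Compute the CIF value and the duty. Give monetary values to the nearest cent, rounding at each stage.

CIF value: AUD 67499.97; import duty: AUD 2700.00

Let C be the CIF value. C = FOB price + freight + 0.5% × C
C − 0.5% × C = 60261.61 + 6900.86
0.995 × C = 67162.47
C = 67162.47 / 0.995 = 67499.97
Insurance premium = 0.5% × 67499.97 = 337.50
Import duty = 67499.97 × 4% = 2700.00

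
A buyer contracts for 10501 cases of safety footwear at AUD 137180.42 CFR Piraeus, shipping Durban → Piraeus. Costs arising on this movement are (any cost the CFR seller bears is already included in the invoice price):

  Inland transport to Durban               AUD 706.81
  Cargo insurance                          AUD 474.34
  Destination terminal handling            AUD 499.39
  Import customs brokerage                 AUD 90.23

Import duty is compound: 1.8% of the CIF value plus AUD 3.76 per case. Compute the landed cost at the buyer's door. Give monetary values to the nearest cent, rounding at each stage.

Total landed cost: AUD 180205.93

CFR: the seller pays costs through ocean freight to the destination port, but not insurance.
Already in the invoice (seller's account under CFR): inland to port — exclude.
CIF value = CFR price + insurance = 137180.42 + 474.34 = 137654.76
Ad valorem component: 137654.76 × 1.8% = 2477.79
Specific component: 10501 × 3.76 = 39483.76
Import duty = 2477.79 + 39483.76 = 41961.55
Buyer bears: insurance 474.34 + destination terminal 499.39 + brokerage 90.23 + duty 41961.55 = 43025.51
Landed cost = invoice 137180.42 + 43025.51 = 180205.93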